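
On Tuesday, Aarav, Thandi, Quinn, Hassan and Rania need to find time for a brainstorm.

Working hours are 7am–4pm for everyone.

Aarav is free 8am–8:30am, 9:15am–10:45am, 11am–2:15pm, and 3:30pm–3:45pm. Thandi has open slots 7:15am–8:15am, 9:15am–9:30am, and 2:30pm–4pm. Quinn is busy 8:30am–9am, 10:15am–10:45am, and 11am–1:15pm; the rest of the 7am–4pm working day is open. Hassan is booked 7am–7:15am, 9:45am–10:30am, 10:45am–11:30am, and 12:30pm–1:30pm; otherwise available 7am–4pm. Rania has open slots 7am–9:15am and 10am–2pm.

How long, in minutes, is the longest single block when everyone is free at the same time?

15 minutes

Quinn free within 07:00–16:00: 07:00–08:30, 09:00–10:15, 10:45–11:00, 13:15–16:00.
Hassan free within 07:00–16:00: 07:15–09:45, 10:30–10:45, 11:30–12:30, 13:30–16:00.
Aarav ∩ Thandi: 08:00–08:15, 09:15–09:30, 15:30–15:45.
Aarav ∩ Thandi ∩ Quinn: 08:00–08:15, 09:15–09:30, 15:30–15:45.
Aarav ∩ Thandi ∩ Quinn ∩ Hassan: 08:00–08:15, 09:15–09:30, 15:30–15:45.
Aarav ∩ Thandi ∩ Quinn ∩ Hassan ∩ Rania: 08:00–08:15.
Single common window of 15 minutes.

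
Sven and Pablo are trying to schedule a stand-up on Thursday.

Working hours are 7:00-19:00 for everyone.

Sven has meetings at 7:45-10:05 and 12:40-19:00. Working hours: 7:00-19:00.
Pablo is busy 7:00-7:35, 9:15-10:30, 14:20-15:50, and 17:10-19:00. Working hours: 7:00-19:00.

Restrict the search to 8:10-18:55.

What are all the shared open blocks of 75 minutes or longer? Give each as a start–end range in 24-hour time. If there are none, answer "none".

10:30–12:40

Sven free within 07:00–19:00: 07:00–07:45, 10:05–12:40.
Pablo free within 07:00–19:00: 07:35–09:15, 10:30–14:20, 15:50–17:10.
Sven ∩ Pablo: 07:35–07:45, 10:30–12:40.
Restricted to 08:10–18:55: 10:30–12:40.
Windows ≥ 75 min: 10:30–12:40.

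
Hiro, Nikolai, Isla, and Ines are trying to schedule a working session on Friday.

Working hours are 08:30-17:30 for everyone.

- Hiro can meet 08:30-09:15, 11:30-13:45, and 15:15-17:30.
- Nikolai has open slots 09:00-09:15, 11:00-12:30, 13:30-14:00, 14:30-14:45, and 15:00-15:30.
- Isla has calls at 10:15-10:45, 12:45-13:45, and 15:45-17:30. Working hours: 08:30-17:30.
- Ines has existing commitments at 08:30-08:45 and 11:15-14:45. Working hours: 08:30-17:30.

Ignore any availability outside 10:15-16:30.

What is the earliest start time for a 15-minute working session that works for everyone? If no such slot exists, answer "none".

15:15

Isla free within 08:30–17:30: 08:30–10:15, 10:45–12:45, 13:45–15:45.
Ines free within 08:30–17:30: 08:45–11:15, 14:45–17:30.
Hiro ∩ Nikolai: 09:00–09:15, 11:30–12:30, 13:30–13:45, 15:15–15:30.
Hiro ∩ Nikolai ∩ Isla: 09:00–09:15, 11:30–12:30, 15:15–15:30.
Hiro ∩ Nikolai ∩ Isla ∩ Ines: 09:00–09:15, 15:15–15:30.
Restricted to 10:15–16:30: 15:15–15:30.
Windows ≥ 15 min: 15:15–15:30.
Earliest such window starts at 15:15.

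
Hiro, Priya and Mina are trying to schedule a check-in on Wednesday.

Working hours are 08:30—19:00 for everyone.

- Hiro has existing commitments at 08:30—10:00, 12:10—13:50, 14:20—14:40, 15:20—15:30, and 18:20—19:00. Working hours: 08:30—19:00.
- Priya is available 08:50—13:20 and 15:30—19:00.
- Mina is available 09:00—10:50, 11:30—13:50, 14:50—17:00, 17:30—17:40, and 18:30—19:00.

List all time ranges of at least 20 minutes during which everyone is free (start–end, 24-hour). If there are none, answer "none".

Hiro free within 08:30–19:00: 10:00–12:10, 13:50–14:20, 14:40–15:20, 15:30–18:20.
Hiro ∩ Priya: 10:00–12:10, 15:30–18:20.
Hiro ∩ Priya ∩ Mina: 10:00–10:50, 11:30–12:10, 15:30–17:00, 17:30–17:40.
Windows ≥ 20 min: 10:00–10:50, 11:30–12:10, 15:30–17:00.

10:00–10:50, 11:30–12:10, 15:30–17:00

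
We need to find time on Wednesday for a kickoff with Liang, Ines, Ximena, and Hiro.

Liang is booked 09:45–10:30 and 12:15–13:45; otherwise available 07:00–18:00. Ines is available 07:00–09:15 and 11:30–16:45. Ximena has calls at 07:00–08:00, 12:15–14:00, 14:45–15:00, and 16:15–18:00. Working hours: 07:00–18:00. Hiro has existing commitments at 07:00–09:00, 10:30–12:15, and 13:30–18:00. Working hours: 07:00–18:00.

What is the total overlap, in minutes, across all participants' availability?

15 minutes

Liang free within 07:00–18:00: 07:00–09:45, 10:30–12:15, 13:45–18:00.
Ximena free within 07:00–18:00: 08:00–12:15, 14:00–14:45, 15:00–16:15.
Hiro free within 07:00–18:00: 09:00–10:30, 12:15–13:30.
Liang ∩ Ines: 07:00–09:15, 11:30–12:15, 13:45–16:45.
Liang ∩ Ines ∩ Ximena: 08:00–09:15, 11:30–12:15, 14:00–14:45, 15:00–16:15.
Liang ∩ Ines ∩ Ximena ∩ Hiro: 09:00–09:15.
Total common minutes: 15.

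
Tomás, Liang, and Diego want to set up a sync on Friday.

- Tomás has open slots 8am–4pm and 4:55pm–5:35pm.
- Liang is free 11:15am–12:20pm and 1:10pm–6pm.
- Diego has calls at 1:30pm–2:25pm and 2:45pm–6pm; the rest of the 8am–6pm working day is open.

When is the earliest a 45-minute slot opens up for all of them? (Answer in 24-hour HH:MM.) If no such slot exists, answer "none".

Diego free within 08:00–18:00: 08:00–13:30, 14:25–14:45.
Tomás ∩ Liang: 11:15–12:20, 13:10–16:00, 16:55–17:35.
Tomás ∩ Liang ∩ Diego: 11:15–12:20, 13:10–13:30, 14:25–14:45.
Windows ≥ 45 min: 11:15–12:20.
Earliest such window starts at 11:15.

11:15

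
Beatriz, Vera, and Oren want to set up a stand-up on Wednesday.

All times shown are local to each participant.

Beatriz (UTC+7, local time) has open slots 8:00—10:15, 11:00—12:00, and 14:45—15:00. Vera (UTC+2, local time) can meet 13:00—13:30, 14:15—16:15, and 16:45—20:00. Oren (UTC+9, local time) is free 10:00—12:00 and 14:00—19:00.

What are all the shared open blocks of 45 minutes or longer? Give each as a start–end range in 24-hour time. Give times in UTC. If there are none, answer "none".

none

Beatriz → UTC: 01:00–03:15, 04:00–05:00, 07:45–08:00.
Vera → UTC: 11:00–11:30, 12:15–14:15, 14:45–18:00.
Oren → UTC: 01:00–03:00, 05:00–10:00.
Beatriz ∩ Vera: (none).
Beatriz ∩ Vera ∩ Oren: (none).
Windows ≥ 45 min: (none).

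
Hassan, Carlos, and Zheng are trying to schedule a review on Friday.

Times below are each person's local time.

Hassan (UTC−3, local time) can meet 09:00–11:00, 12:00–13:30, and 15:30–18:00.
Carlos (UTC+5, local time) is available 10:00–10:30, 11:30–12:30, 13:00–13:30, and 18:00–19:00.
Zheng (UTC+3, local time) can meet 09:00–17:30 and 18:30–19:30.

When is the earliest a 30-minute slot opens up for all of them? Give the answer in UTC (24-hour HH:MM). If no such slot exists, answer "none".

13:00

Hassan → UTC: 12:00–14:00, 15:00–16:30, 18:30–21:00.
Carlos → UTC: 05:00–05:30, 06:30–07:30, 08:00–08:30, 13:00–14:00.
Zheng → UTC: 06:00–14:30, 15:30–16:30.
Hassan ∩ Carlos: 13:00–14:00.
Hassan ∩ Carlos ∩ Zheng: 13:00–14:00.
Windows ≥ 30 min: 13:00–14:00.
Earliest such window starts at 13:00.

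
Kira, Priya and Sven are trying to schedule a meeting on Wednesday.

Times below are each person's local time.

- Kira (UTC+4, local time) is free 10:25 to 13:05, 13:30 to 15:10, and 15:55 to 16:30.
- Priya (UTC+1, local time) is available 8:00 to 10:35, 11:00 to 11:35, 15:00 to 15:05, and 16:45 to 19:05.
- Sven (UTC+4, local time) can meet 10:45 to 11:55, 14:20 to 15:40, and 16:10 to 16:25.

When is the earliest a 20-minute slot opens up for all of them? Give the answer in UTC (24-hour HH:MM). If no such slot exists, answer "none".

07:00

Kira → UTC: 06:25–09:05, 09:30–11:10, 11:55–12:30.
Priya → UTC: 07:00–09:35, 10:00–10:35, 14:00–14:05, 15:45–18:05.
Sven → UTC: 06:45–07:55, 10:20–11:40, 12:10–12:25.
Kira ∩ Priya: 07:00–09:05, 09:30–09:35, 10:00–10:35.
Kira ∩ Priya ∩ Sven: 07:00–07:55, 10:20–10:35.
Windows ≥ 20 min: 07:00–07:55.
Earliest such window starts at 07:00.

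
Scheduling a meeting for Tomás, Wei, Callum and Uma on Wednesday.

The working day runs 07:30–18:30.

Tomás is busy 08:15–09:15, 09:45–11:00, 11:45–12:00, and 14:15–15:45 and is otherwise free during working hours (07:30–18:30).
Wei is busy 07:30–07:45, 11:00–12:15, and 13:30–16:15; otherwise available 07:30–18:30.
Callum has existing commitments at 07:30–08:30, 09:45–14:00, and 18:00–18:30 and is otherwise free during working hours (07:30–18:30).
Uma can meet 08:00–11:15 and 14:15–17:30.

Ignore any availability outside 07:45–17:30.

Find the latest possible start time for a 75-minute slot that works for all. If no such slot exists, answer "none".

16:15

Tomás free within 07:30–18:30: 07:30–08:15, 09:15–09:45, 11:00–11:45, 12:00–14:15, 15:45–18:30.
Wei free within 07:30–18:30: 07:45–11:00, 12:15–13:30, 16:15–18:30.
Callum free within 07:30–18:30: 08:30–09:45, 14:00–18:00.
Tomás ∩ Wei: 07:45–08:15, 09:15–09:45, 12:15–13:30, 16:15–18:30.
Tomás ∩ Wei ∩ Callum: 09:15–09:45, 16:15–18:00.
Tomás ∩ Wei ∩ Callum ∩ Uma: 09:15–09:45, 16:15–17:30.
Restricted to 07:45–17:30: 09:15–09:45, 16:15–17:30.
Windows ≥ 75 min: 16:15–17:30.
Latest start in the last window 16:15–17:30 is 17:30 − 75 min = 16:15.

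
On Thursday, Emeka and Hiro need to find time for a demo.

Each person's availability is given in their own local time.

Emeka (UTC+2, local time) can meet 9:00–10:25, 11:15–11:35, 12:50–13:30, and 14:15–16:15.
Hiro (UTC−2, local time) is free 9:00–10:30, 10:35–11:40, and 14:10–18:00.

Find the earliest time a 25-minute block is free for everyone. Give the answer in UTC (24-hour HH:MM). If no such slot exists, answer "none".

11:00

Emeka → UTC: 07:00–08:25, 09:15–09:35, 10:50–11:30, 12:15–14:15.
Hiro → UTC: 11:00–12:30, 12:35–13:40, 16:10–20:00.
Emeka ∩ Hiro: 11:00–11:30, 12:15–12:30, 12:35–13:40.
Windows ≥ 25 min: 11:00–11:30, 12:35–13:40.
Earliest such window starts at 11:00.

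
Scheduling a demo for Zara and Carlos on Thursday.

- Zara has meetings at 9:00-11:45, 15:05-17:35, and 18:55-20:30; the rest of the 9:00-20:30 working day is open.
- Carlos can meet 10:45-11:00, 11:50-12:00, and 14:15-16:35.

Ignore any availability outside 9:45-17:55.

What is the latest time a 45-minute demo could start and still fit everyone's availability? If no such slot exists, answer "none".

Zara free within 09:00–20:30: 11:45–15:05, 17:35–18:55.
Zara ∩ Carlos: 11:50–12:00, 14:15–15:05.
Restricted to 09:45–17:55: 11:50–12:00, 14:15–15:05.
Windows ≥ 45 min: 14:15–15:05.
Latest start in the last window 14:15–15:05 is 15:05 − 45 min = 14:20.

14:20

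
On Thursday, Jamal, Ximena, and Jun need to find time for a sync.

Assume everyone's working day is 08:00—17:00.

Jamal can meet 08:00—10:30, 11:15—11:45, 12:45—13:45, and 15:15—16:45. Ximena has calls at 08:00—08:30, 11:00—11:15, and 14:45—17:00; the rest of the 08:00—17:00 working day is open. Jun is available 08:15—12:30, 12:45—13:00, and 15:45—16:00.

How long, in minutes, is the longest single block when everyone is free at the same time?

Ximena free within 08:00–17:00: 08:30–11:00, 11:15–14:45.
Jamal ∩ Ximena: 08:30–10:30, 11:15–11:45, 12:45–13:45.
Jamal ∩ Ximena ∩ Jun: 08:30–10:30, 11:15–11:45, 12:45–13:00.
Common window lengths: 120, 30, 15 min; longest is 120.

120 minutes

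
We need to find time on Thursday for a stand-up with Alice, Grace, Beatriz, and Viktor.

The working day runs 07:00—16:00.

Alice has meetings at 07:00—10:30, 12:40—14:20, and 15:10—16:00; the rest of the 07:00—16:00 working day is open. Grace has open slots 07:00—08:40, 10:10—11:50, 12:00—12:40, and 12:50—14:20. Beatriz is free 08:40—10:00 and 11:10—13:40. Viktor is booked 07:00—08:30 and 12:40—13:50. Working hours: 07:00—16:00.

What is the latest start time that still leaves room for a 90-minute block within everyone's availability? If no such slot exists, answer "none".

Alice free within 07:00–16:00: 10:30–12:40, 14:20–15:10.
Viktor free within 07:00–16:00: 08:30–12:40, 13:50–16:00.
Alice ∩ Grace: 10:30–11:50, 12:00–12:40.
Alice ∩ Grace ∩ Beatriz: 11:10–11:50, 12:00–12:40.
Alice ∩ Grace ∩ Beatriz ∩ Viktor: 11:10–11:50, 12:00–12:40.
Windows ≥ 90 min: (none).

none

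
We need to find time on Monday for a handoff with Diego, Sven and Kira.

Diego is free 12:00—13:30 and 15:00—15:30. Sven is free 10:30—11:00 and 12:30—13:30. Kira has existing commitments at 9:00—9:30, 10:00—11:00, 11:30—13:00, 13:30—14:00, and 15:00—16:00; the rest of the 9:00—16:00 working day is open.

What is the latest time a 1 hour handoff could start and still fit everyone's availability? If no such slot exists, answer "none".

none

Kira free within 09:00–16:00: 09:30–10:00, 11:00–11:30, 13:00–13:30, 14:00–15:00.
Diego ∩ Sven: 12:30–13:30.
Diego ∩ Sven ∩ Kira: 13:00–13:30.
Windows ≥ 60 min: (none).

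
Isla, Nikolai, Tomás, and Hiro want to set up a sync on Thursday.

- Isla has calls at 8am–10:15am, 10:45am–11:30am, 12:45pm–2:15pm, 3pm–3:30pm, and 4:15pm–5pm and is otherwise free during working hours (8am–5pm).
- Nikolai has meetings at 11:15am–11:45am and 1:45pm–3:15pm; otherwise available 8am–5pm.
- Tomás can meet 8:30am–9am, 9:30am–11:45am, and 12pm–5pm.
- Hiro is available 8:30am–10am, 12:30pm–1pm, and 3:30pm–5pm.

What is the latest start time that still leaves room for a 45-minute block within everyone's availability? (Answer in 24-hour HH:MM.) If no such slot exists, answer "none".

15:30

Isla free within 08:00–17:00: 10:15–10:45, 11:30–12:45, 14:15–15:00, 15:30–16:15.
Nikolai free within 08:00–17:00: 08:00–11:15, 11:45–13:45, 15:15–17:00.
Isla ∩ Nikolai: 10:15–10:45, 11:45–12:45, 15:30–16:15.
Isla ∩ Nikolai ∩ Tomás: 10:15–10:45, 12:00–12:45, 15:30–16:15.
Isla ∩ Nikolai ∩ Tomás ∩ Hiro: 12:30–12:45, 15:30–16:15.
Windows ≥ 45 min: 15:30–16:15.
Latest start in the last window 15:30–16:15 is 16:15 − 45 min = 15:30.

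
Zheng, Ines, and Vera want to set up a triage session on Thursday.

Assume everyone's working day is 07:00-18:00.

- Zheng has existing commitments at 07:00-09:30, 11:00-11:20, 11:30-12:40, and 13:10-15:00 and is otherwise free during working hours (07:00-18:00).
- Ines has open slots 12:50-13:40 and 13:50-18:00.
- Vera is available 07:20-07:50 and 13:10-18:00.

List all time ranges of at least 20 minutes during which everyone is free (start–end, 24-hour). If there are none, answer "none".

15:00–18:00

Zheng free within 07:00–18:00: 09:30–11:00, 11:20–11:30, 12:40–13:10, 15:00–18:00.
Zheng ∩ Ines: 12:50–13:10, 15:00–18:00.
Zheng ∩ Ines ∩ Vera: 15:00–18:00.
Windows ≥ 20 min: 15:00–18:00.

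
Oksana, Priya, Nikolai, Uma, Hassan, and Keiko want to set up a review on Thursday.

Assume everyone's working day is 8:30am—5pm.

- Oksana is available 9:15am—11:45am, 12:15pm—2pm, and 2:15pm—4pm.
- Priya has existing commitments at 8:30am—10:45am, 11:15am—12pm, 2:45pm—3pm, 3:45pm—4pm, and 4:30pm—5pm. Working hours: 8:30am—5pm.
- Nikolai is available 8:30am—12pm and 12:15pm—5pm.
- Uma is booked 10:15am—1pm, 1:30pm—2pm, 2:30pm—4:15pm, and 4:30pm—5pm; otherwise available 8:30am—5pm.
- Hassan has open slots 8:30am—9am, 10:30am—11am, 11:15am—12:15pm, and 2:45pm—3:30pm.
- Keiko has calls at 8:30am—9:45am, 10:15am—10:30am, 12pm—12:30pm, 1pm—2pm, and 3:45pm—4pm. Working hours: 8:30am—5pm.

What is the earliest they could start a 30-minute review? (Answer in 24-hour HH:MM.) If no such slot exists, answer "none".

Priya free within 08:30–17:00: 10:45–11:15, 12:00–14:45, 15:00–15:45, 16:00–16:30.
Uma free within 08:30–17:00: 08:30–10:15, 13:00–13:30, 14:00–14:30, 16:15–16:30.
Keiko free within 08:30–17:00: 09:45–10:15, 10:30–12:00, 12:30–13:00, 14:00–15:45, 16:00–17:00.
Oksana ∩ Priya: 10:45–11:15, 12:15–14:00, 14:15–14:45, 15:00–15:45.
Oksana ∩ Priya ∩ Nikolai: 10:45–11:15, 12:15–14:00, 14:15–14:45, 15:00–15:45.
Oksana ∩ Priya ∩ Nikolai ∩ Uma: 13:00–13:30, 14:15–14:30.
Oksana ∩ Priya ∩ Nikolai ∩ Uma ∩ Hassan: (none).
Oksana ∩ Priya ∩ Nikolai ∩ Uma ∩ Hassan ∩ Keiko: (none).
Windows ≥ 30 min: (none).

none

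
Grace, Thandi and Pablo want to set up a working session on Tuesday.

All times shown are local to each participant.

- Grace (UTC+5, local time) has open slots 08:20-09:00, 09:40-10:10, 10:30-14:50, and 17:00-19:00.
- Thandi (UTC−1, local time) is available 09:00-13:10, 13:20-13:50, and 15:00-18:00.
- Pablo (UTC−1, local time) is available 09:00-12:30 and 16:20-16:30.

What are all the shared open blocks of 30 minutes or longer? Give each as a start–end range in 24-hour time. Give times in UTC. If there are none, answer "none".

Grace → UTC: 03:20–04:00, 04:40–05:10, 05:30–09:50, 12:00–14:00.
Thandi → UTC: 10:00–14:10, 14:20–14:50, 16:00–19:00.
Pablo → UTC: 10:00–13:30, 17:20–17:30.
Grace ∩ Thandi: 12:00–14:00.
Grace ∩ Thandi ∩ Pablo: 12:00–13:30.
Windows ≥ 30 min: 12:00–13:30.

12:00–13:30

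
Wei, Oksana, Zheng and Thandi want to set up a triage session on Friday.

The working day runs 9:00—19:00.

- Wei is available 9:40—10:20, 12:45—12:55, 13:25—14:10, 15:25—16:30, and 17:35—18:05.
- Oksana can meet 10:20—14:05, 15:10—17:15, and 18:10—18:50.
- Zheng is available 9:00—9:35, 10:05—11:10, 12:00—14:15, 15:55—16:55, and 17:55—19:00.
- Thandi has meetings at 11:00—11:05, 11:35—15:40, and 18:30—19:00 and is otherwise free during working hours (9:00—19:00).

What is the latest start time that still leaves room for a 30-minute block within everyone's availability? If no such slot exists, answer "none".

16:00

Thandi free within 09:00–19:00: 09:00–11:00, 11:05–11:35, 15:40–18:30.
Wei ∩ Oksana: 12:45–12:55, 13:25–14:05, 15:25–16:30.
Wei ∩ Oksana ∩ Zheng: 12:45–12:55, 13:25–14:05, 15:55–16:30.
Wei ∩ Oksana ∩ Zheng ∩ Thandi: 15:55–16:30.
Windows ≥ 30 min: 15:55–16:30.
Latest start in the last window 15:55–16:30 is 16:30 − 30 min = 16:00.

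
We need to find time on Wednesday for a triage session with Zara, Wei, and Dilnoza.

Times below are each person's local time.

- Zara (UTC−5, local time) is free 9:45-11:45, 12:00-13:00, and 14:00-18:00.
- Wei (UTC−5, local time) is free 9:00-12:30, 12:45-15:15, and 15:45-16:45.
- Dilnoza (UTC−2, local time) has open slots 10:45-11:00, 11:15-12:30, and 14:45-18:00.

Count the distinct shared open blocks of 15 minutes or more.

Zara → UTC: 14:45–16:45, 17:00–18:00, 19:00–23:00.
Wei → UTC: 14:00–17:30, 17:45–20:15, 20:45–21:45.
Dilnoza → UTC: 12:45–13:00, 13:15–14:30, 16:45–20:00.
Zara ∩ Wei: 14:45–16:45, 17:00–17:30, 17:45–18:00, 19:00–20:15, 20:45–21:45.
Zara ∩ Wei ∩ Dilnoza: 17:00–17:30, 17:45–18:00, 19:00–20:00.
Windows ≥ 15 min: 17:00–17:30, 17:45–18:00, 19:00–20:00.
That's 3 windows.

3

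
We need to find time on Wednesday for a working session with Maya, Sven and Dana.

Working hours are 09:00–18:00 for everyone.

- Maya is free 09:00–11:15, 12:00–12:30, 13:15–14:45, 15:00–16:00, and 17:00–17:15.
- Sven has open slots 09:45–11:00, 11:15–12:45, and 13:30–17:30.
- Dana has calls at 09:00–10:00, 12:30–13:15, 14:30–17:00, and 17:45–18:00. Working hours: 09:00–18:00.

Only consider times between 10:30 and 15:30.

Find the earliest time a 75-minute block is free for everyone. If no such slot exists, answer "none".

none

Dana free within 09:00–18:00: 10:00–12:30, 13:15–14:30, 17:00–17:45.
Maya ∩ Sven: 09:45–11:00, 12:00–12:30, 13:30–14:45, 15:00–16:00, 17:00–17:15.
Maya ∩ Sven ∩ Dana: 10:00–11:00, 12:00–12:30, 13:30–14:30, 17:00–17:15.
Restricted to 10:30–15:30: 10:30–11:00, 12:00–12:30, 13:30–14:30.
Windows ≥ 75 min: (none).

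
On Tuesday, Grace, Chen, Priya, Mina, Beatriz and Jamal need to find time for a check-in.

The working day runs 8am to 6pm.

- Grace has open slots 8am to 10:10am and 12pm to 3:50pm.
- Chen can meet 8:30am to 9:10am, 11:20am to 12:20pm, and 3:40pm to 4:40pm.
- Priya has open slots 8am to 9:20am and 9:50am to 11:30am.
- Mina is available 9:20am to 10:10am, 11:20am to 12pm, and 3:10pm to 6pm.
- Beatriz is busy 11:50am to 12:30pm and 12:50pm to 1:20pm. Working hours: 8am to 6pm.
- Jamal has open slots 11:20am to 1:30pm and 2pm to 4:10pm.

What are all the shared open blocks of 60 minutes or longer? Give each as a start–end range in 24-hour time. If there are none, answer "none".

Beatriz free within 08:00–18:00: 08:00–11:50, 12:30–12:50, 13:20–18:00.
Grace ∩ Chen: 08:30–09:10, 12:00–12:20, 15:40–15:50.
Grace ∩ Chen ∩ Priya: 08:30–09:10.
Grace ∩ Chen ∩ Priya ∩ Mina: (none).
Grace ∩ Chen ∩ Priya ∩ Mina ∩ Beatriz: (none).
Grace ∩ Chen ∩ Priya ∩ Mina ∩ Beatriz ∩ Jamal: (none).
Windows ≥ 60 min: (none).

none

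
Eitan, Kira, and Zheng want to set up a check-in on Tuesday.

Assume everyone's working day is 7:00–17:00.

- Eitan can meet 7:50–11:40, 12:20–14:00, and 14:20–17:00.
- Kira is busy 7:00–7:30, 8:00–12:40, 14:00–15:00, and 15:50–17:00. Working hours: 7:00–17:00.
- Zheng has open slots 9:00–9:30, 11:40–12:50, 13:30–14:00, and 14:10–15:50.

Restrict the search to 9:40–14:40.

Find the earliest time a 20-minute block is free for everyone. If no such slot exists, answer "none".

13:30

Kira free within 07:00–17:00: 07:30–08:00, 12:40–14:00, 15:00–15:50.
Eitan ∩ Kira: 07:50–08:00, 12:40–14:00, 15:00–15:50.
Eitan ∩ Kira ∩ Zheng: 12:40–12:50, 13:30–14:00, 15:00–15:50.
Restricted to 09:40–14:40: 12:40–12:50, 13:30–14:00.
Windows ≥ 20 min: 13:30–14:00.
Earliest such window starts at 13:30.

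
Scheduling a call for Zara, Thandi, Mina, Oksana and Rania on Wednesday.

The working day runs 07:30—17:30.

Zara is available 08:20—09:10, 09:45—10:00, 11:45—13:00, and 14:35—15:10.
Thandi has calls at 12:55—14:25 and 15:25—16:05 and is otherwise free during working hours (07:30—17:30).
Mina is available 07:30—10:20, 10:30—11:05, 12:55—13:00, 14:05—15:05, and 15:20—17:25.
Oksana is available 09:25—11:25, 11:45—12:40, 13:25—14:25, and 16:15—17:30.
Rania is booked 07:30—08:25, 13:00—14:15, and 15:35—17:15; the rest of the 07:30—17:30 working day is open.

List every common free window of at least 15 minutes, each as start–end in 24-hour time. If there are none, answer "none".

Thandi free within 07:30–17:30: 07:30–12:55, 14:25–15:25, 16:05–17:30.
Rania free within 07:30–17:30: 08:25–13:00, 14:15–15:35, 17:15–17:30.
Zara ∩ Thandi: 08:20–09:10, 09:45–10:00, 11:45–12:55, 14:35–15:10.
Zara ∩ Thandi ∩ Mina: 08:20–09:10, 09:45–10:00, 14:35–15:05.
Zara ∩ Thandi ∩ Mina ∩ Oksana: 09:45–10:00.
Zara ∩ Thandi ∩ Mina ∩ Oksana ∩ Rania: 09:45–10:00.
Windows ≥ 15 min: 09:45–10:00.

09:45–10:00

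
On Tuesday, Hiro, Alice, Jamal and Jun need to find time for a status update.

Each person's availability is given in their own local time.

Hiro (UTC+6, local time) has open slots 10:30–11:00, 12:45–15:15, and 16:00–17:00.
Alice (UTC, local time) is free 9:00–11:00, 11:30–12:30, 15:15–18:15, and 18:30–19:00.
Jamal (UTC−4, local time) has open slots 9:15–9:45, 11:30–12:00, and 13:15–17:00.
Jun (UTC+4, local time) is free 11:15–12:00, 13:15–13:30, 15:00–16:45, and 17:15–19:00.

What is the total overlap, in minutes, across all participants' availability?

Hiro → UTC: 04:30–05:00, 06:45–09:15, 10:00–11:00.
Alice → UTC: 09:00–11:00, 11:30–12:30, 15:15–18:15, 18:30–19:00.
Jamal → UTC: 13:15–13:45, 15:30–16:00, 17:15–21:00.
Jun → UTC: 07:15–08:00, 09:15–09:30, 11:00–12:45, 13:15–15:00.
Hiro ∩ Alice: 09:00–09:15, 10:00–11:00.
Hiro ∩ Alice ∩ Jamal: (none).
Hiro ∩ Alice ∩ Jamal ∩ Jun: (none).
Total common minutes: 0.

0 minutes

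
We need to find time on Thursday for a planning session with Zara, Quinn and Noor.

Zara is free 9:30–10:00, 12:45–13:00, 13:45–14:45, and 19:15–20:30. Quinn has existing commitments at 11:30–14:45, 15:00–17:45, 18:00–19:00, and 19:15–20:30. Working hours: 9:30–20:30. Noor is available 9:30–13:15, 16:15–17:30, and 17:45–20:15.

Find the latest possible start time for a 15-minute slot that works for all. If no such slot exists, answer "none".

09:45

Quinn free within 09:30–20:30: 09:30–11:30, 14:45–15:00, 17:45–18:00, 19:00–19:15.
Zara ∩ Quinn: 09:30–10:00.
Zara ∩ Quinn ∩ Noor: 09:30–10:00.
Windows ≥ 15 min: 09:30–10:00.
Latest start in the last window 09:30–10:00 is 10:00 − 15 min = 09:45.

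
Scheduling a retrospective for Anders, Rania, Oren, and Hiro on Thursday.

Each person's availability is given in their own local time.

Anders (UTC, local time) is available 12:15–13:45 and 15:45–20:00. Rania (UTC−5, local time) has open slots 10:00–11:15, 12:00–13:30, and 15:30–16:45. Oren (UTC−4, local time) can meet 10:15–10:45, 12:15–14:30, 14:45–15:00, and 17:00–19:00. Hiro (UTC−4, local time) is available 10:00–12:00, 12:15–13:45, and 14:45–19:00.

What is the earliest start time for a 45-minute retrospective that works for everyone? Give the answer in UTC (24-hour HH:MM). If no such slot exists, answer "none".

Anders → UTC: 12:15–13:45, 15:45–20:00.
Rania → UTC: 15:00–16:15, 17:00–18:30, 20:30–21:45.
Oren → UTC: 14:15–14:45, 16:15–18:30, 18:45–19:00, 21:00–23:00.
Hiro → UTC: 14:00–16:00, 16:15–17:45, 18:45–23:00.
Anders ∩ Rania: 15:45–16:15, 17:00–18:30.
Anders ∩ Rania ∩ Oren: 17:00–18:30.
Anders ∩ Rania ∩ Oren ∩ Hiro: 17:00–17:45.
Windows ≥ 45 min: 17:00–17:45.
Earliest such window starts at 17:00.

17:00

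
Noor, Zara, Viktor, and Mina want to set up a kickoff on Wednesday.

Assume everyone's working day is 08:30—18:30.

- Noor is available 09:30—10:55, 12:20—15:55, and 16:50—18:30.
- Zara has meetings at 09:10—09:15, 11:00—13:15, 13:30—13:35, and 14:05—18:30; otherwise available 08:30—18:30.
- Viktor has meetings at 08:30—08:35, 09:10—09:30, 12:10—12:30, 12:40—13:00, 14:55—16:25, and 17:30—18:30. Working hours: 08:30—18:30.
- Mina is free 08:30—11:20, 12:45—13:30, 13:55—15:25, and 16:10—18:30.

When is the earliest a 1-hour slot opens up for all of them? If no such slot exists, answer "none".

09:30

Zara free within 08:30–18:30: 08:30–09:10, 09:15–11:00, 13:15–13:30, 13:35–14:05.
Viktor free within 08:30–18:30: 08:35–09:10, 09:30–12:10, 12:30–12:40, 13:00–14:55, 16:25–17:30.
Noor ∩ Zara: 09:30–10:55, 13:15–13:30, 13:35–14:05.
Noor ∩ Zara ∩ Viktor: 09:30–10:55, 13:15–13:30, 13:35–14:05.
Noor ∩ Zara ∩ Viktor ∩ Mina: 09:30–10:55, 13:15–13:30, 13:55–14:05.
Windows ≥ 60 min: 09:30–10:55.
Earliest such window starts at 09:30.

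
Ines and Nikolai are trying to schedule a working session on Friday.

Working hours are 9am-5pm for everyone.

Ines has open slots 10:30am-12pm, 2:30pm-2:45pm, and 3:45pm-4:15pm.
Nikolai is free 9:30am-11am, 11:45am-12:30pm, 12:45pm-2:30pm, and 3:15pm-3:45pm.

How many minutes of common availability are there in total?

45 minutes

Ines ∩ Nikolai: 10:30–11:00, 11:45–12:00.
Total common minutes: 30 + 15 = 45.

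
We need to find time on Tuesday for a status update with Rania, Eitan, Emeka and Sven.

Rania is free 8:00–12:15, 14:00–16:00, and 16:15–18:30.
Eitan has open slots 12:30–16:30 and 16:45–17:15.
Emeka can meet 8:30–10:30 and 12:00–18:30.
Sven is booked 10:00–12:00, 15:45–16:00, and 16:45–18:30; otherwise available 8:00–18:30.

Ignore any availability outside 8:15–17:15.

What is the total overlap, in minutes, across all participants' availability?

Sven free within 08:00–18:30: 08:00–10:00, 12:00–15:45, 16:00–16:45.
Rania ∩ Eitan: 14:00–16:00, 16:15–16:30, 16:45–17:15.
Rania ∩ Eitan ∩ Emeka: 14:00–16:00, 16:15–16:30, 16:45–17:15.
Rania ∩ Eitan ∩ Emeka ∩ Sven: 14:00–15:45, 16:15–16:30.
Restricted to 08:15–17:15: 14:00–15:45, 16:15–16:30.
Total common minutes: 105 + 15 = 120.

120 minutes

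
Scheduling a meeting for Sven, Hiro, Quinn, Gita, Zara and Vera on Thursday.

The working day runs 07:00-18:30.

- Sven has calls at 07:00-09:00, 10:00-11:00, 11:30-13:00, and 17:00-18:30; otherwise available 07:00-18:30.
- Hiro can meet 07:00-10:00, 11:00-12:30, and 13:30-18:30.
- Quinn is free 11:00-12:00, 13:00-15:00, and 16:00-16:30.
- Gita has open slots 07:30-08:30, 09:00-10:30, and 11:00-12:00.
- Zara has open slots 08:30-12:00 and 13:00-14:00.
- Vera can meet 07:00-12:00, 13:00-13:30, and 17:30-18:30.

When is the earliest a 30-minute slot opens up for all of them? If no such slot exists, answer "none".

11:00

Sven free within 07:00–18:30: 09:00–10:00, 11:00–11:30, 13:00–17:00.
Sven ∩ Hiro: 09:00–10:00, 11:00–11:30, 13:30–17:00.
Sven ∩ Hiro ∩ Quinn: 11:00–11:30, 13:30–15:00, 16:00–16:30.
Sven ∩ Hiro ∩ Quinn ∩ Gita: 11:00–11:30.
Sven ∩ Hiro ∩ Quinn ∩ Gita ∩ Zara: 11:00–11:30.
Sven ∩ Hiro ∩ Quinn ∩ Gita ∩ Zara ∩ Vera: 11:00–11:30.
Windows ≥ 30 min: 11:00–11:30.
Earliest such window starts at 11:00.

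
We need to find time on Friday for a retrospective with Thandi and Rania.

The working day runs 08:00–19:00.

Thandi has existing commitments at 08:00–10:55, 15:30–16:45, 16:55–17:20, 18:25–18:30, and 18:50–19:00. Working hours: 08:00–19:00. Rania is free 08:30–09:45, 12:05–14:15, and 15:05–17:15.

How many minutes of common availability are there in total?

165 minutes

Thandi free within 08:00–19:00: 10:55–15:30, 16:45–16:55, 17:20–18:25, 18:30–18:50.
Thandi ∩ Rania: 12:05–14:15, 15:05–15:30, 16:45–16:55.
Total common minutes: 130 + 25 + 10 = 165.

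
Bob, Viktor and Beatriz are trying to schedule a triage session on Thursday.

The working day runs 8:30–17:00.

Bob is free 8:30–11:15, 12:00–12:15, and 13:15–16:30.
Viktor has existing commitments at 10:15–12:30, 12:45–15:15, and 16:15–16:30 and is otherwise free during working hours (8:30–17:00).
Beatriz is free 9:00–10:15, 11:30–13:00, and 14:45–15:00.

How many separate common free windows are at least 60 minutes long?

Viktor free within 08:30–17:00: 08:30–10:15, 12:30–12:45, 15:15–16:15, 16:30–17:00.
Bob ∩ Viktor: 08:30–10:15, 15:15–16:15.
Bob ∩ Viktor ∩ Beatriz: 09:00–10:15.
Windows ≥ 60 min: 09:00–10:15.
That's 1 window.

1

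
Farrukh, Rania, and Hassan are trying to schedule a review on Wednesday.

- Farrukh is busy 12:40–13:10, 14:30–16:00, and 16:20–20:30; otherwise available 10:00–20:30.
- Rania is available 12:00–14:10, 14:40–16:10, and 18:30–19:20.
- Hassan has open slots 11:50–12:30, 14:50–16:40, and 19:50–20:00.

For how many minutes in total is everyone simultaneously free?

40 minutes

Farrukh free within 10:00–20:30: 10:00–12:40, 13:10–14:30, 16:00–16:20.
Farrukh ∩ Rania: 12:00–12:40, 13:10–14:10, 16:00–16:10.
Farrukh ∩ Rania ∩ Hassan: 12:00–12:30, 16:00–16:10.
Total common minutes: 30 + 10 = 40.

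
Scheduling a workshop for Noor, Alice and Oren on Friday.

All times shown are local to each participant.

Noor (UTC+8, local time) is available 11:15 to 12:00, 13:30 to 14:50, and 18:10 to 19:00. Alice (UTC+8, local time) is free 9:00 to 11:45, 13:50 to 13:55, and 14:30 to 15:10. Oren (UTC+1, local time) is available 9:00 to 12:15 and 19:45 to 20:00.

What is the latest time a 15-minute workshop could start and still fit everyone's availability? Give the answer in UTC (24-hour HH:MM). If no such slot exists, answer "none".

Noor → UTC: 03:15–04:00, 05:30–06:50, 10:10–11:00.
Alice → UTC: 01:00–03:45, 05:50–05:55, 06:30–07:10.
Oren → UTC: 08:00–11:15, 18:45–19:00.
Noor ∩ Alice: 03:15–03:45, 05:50–05:55, 06:30–06:50.
Noor ∩ Alice ∩ Oren: (none).
Windows ≥ 15 min: (none).

none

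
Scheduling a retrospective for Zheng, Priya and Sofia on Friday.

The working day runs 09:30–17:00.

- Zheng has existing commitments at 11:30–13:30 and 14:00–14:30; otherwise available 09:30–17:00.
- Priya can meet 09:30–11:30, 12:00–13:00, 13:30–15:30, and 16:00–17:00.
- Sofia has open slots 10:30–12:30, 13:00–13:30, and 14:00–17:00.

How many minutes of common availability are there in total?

180 minutes

Zheng free within 09:30–17:00: 09:30–11:30, 13:30–14:00, 14:30–17:00.
Zheng ∩ Priya: 09:30–11:30, 13:30–14:00, 14:30–15:30, 16:00–17:00.
Zheng ∩ Priya ∩ Sofia: 10:30–11:30, 14:30–15:30, 16:00–17:00.
Total common minutes: 60 + 60 + 60 = 180.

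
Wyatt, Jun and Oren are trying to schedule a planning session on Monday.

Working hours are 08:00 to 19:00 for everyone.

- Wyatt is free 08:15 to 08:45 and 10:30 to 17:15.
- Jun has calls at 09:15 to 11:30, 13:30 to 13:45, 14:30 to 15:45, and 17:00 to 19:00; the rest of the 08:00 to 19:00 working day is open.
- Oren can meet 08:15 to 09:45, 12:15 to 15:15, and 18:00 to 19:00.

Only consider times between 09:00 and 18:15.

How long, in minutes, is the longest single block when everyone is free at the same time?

75 minutes

Jun free within 08:00–19:00: 08:00–09:15, 11:30–13:30, 13:45–14:30, 15:45–17:00.
Wyatt ∩ Jun: 08:15–08:45, 11:30–13:30, 13:45–14:30, 15:45–17:00.
Wyatt ∩ Jun ∩ Oren: 08:15–08:45, 12:15–13:30, 13:45–14:30.
Restricted to 09:00–18:15: 12:15–13:30, 13:45–14:30.
Common window lengths: 75, 45 min; longest is 75.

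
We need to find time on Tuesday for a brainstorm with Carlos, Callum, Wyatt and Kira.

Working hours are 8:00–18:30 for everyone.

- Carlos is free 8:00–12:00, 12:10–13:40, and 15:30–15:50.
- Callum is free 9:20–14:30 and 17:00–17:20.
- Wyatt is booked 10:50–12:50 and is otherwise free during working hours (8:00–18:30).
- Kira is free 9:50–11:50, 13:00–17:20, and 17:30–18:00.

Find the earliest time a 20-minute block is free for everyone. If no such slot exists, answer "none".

Wyatt free within 08:00–18:30: 08:00–10:50, 12:50–18:30.
Carlos ∩ Callum: 09:20–12:00, 12:10–13:40.
Carlos ∩ Callum ∩ Wyatt: 09:20–10:50, 12:50–13:40.
Carlos ∩ Callum ∩ Wyatt ∩ Kira: 09:50–10:50, 13:00–13:40.
Windows ≥ 20 min: 09:50–10:50, 13:00–13:40.
Earliest such window starts at 09:50.

09:50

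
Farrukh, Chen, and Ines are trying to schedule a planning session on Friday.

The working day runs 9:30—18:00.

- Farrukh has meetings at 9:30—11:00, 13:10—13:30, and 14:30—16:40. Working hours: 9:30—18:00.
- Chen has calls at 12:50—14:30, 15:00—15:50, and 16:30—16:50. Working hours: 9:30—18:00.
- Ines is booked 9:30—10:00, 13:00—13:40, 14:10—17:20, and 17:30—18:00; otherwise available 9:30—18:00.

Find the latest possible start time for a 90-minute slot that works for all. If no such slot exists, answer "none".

Farrukh free within 09:30–18:00: 11:00–13:10, 13:30–14:30, 16:40–18:00.
Chen free within 09:30–18:00: 09:30–12:50, 14:30–15:00, 15:50–16:30, 16:50–18:00.
Ines free within 09:30–18:00: 10:00–13:00, 13:40–14:10, 17:20–17:30.
Farrukh ∩ Chen: 11:00–12:50, 16:50–18:00.
Farrukh ∩ Chen ∩ Ines: 11:00–12:50, 17:20–17:30.
Windows ≥ 90 min: 11:00–12:50.
Latest start in the last window 11:00–12:50 is 12:50 − 90 min = 11:20.

11:20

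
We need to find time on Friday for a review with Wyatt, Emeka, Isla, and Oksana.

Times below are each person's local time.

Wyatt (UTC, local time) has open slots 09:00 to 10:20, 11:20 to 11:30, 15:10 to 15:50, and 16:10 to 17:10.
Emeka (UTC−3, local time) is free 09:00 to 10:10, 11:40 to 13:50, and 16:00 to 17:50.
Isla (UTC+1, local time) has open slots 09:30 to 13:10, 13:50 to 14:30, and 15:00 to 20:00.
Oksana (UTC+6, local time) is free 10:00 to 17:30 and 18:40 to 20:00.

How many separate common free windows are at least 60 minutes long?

0

Wyatt → UTC: 09:00–10:20, 11:20–11:30, 15:10–15:50, 16:10–17:10.
Emeka → UTC: 12:00–13:10, 14:40–16:50, 19:00–20:50.
Isla → UTC: 08:30–12:10, 12:50–13:30, 14:00–19:00.
Oksana → UTC: 04:00–11:30, 12:40–14:00.
Wyatt ∩ Emeka: 15:10–15:50, 16:10–16:50.
Wyatt ∩ Emeka ∩ Isla: 15:10–15:50, 16:10–16:50.
Wyatt ∩ Emeka ∩ Isla ∩ Oksana: (none).
Windows ≥ 60 min: (none).
That's 0 windows.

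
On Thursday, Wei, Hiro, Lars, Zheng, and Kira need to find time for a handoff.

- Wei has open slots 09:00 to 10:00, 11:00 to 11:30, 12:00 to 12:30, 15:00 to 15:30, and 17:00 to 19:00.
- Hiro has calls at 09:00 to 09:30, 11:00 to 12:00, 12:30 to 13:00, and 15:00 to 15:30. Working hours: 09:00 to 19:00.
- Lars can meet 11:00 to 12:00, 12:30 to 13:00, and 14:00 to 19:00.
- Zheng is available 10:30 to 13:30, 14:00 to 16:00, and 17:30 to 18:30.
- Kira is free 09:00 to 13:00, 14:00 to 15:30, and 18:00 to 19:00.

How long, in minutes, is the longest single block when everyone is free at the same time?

30 minutes

Hiro free within 09:00–19:00: 09:30–11:00, 12:00–12:30, 13:00–15:00, 15:30–19:00.
Wei ∩ Hiro: 09:30–10:00, 12:00–12:30, 17:00–19:00.
Wei ∩ Hiro ∩ Lars: 17:00–19:00.
Wei ∩ Hiro ∩ Lars ∩ Zheng: 17:30–18:30.
Wei ∩ Hiro ∩ Lars ∩ Zheng ∩ Kira: 18:00–18:30.
Single common window of 30 minutes.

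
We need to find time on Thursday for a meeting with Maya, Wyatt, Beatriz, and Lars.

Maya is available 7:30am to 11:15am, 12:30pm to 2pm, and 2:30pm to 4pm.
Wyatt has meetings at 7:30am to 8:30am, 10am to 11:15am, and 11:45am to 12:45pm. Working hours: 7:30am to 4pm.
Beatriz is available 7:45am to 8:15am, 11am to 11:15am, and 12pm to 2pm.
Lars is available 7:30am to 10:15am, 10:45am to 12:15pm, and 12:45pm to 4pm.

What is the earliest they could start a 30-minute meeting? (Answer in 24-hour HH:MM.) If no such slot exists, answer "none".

12:45

Wyatt free within 07:30–16:00: 08:30–10:00, 11:15–11:45, 12:45–16:00.
Maya ∩ Wyatt: 08:30–10:00, 12:45–14:00, 14:30–16:00.
Maya ∩ Wyatt ∩ Beatriz: 12:45–14:00.
Maya ∩ Wyatt ∩ Beatriz ∩ Lars: 12:45–14:00.
Windows ≥ 30 min: 12:45–14:00.
Earliest such window starts at 12:45.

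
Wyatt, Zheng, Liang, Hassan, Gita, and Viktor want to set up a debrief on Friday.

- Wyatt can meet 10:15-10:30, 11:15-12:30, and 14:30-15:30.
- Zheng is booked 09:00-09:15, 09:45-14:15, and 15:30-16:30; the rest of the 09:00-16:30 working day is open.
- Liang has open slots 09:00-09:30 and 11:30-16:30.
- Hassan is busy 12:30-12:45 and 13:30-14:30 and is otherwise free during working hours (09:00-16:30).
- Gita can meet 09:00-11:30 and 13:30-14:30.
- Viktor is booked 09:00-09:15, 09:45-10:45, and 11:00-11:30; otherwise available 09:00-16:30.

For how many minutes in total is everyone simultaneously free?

Zheng free within 09:00–16:30: 09:15–09:45, 14:15–15:30.
Hassan free within 09:00–16:30: 09:00–12:30, 12:45–13:30, 14:30–16:30.
Viktor free within 09:00–16:30: 09:15–09:45, 10:45–11:00, 11:30–16:30.
Wyatt ∩ Zheng: 14:30–15:30.
Wyatt ∩ Zheng ∩ Liang: 14:30–15:30.
Wyatt ∩ Zheng ∩ Liang ∩ Hassan: 14:30–15:30.
Wyatt ∩ Zheng ∩ Liang ∩ Hassan ∩ Gita: (none).
Wyatt ∩ Zheng ∩ Liang ∩ Hassan ∩ Gita ∩ Viktor: (none).
Total common minutes: 0.

0 minutes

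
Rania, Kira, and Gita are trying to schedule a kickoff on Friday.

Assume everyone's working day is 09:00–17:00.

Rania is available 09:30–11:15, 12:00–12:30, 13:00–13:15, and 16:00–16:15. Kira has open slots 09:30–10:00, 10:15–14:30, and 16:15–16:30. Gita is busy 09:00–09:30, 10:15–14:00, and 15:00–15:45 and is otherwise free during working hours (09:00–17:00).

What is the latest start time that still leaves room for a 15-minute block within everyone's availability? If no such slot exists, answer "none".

09:45

Gita free within 09:00–17:00: 09:30–10:15, 14:00–15:00, 15:45–17:00.
Rania ∩ Kira: 09:30–10:00, 10:15–11:15, 12:00–12:30, 13:00–13:15.
Rania ∩ Kira ∩ Gita: 09:30–10:00.
Windows ≥ 15 min: 09:30–10:00.
Latest start in the last window 09:30–10:00 is 10:00 − 15 min = 09:45.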